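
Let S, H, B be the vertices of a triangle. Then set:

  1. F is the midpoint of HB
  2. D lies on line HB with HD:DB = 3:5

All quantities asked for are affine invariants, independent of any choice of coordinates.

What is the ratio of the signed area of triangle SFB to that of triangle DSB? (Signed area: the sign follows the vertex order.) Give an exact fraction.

Assign S = (0, 0), H = (1, 0), B = (0, 1) — the answer is frame-independent, so this choice is without loss of generality.
1. F is the midpoint of HB ⇒ F = (1/2, 1/2)
2. D lies on line HB with HD:DB = 3:5 ⇒ D = (5/8, 3/8)
2·[SFB] = 1/2, 2·[DSB] = -5/8
[SFB]:[DSB] = 1/2:-5/8 = -4/5

[SFB]:[DSB] = -4/5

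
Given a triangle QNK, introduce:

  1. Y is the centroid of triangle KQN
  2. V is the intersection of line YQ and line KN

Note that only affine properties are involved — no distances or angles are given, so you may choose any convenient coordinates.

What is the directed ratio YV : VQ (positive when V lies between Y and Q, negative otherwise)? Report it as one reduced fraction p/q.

Assign Q = (0, 0), N = (1, 0), K = (0, 1) — the answer is frame-independent, so this choice is without loss of generality.
1. Y is the centroid of triangle KQN ⇒ Y = (1/3, 1/3)
2. V is the intersection of line YQ and line KN ⇒ V = (1/2, 1/2)
V = Y + t·(Q−Y) with t = -1/2, so YV:VQ = t:(1−t) = -1/2:3/2

YV:VQ = -1/3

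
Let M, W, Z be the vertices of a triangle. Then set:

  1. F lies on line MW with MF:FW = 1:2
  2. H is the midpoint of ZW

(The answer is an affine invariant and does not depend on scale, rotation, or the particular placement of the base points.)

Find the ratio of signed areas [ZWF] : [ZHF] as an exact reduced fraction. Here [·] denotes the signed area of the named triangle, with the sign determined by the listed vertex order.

Assign M = (0, 0), W = (1, 0), Z = (0, 1) — the answer is frame-independent, so this choice is without loss of generality.
1. F lies on line MW with MF:FW = 1:2 ⇒ F = (1/3, 0)
2. H is the midpoint of ZW ⇒ H = (1/2, 1/2)
2·[ZWF] = -2/3, 2·[ZHF] = -1/3
[ZWF]:[ZHF] = -2/3:-1/3 = 2

[ZWF]:[ZHF] = 2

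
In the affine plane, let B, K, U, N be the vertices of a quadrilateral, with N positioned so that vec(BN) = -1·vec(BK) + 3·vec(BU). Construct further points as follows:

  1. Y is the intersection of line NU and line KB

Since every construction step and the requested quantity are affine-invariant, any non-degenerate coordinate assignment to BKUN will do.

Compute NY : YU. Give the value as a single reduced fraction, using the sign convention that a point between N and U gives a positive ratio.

Choose coordinates B = (0, 0), K = (1, 0), U = (0, 1), N = (-1, 3).
1. Y is the intersection of line NU and line KB ⇒ Y = (1/2, 0)
Y = N + t·(U−N) with t = 3/2, so NY:YU = t:(1−t) = 3/2:-1/2

NY:YU = -3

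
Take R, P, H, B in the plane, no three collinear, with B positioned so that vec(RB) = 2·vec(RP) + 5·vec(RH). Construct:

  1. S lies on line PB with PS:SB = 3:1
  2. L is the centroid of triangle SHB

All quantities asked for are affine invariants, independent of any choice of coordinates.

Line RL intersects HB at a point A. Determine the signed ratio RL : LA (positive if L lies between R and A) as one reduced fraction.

Set R = (0, 0), P = (1, 0), H = (0, 1), B = (2, 5); any affine frame gives the same invariant.
1. S lies on line PB with PS:SB = 3:1 ⇒ S = (7/4, 15/4)
2. L is the centroid of triangle SHB ⇒ L = (5/4, 13/4)
line RL meets HB at A = (5/3, 13/3)
L = R + t·(A−R) with t = 3/4, so RL:LA = 3/4:1/4

RL:LA = 3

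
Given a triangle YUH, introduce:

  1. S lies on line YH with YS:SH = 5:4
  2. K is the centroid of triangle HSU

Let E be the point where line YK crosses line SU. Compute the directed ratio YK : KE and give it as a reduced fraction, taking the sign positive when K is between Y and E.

YK:KE = -19/4

Choose coordinates Y = (0, 0), U = (1, 0), H = (0, 1).
1. S lies on line YH with YS:SH = 5:4 ⇒ S = (0, 5/9)
2. K is the centroid of triangle HSU ⇒ K = (1/3, 14/27)
line YK meets SU at E = (5/19, 70/171)
K = Y + t·(E−Y) with t = 19/15, so YK:KE = 19/15:-4/15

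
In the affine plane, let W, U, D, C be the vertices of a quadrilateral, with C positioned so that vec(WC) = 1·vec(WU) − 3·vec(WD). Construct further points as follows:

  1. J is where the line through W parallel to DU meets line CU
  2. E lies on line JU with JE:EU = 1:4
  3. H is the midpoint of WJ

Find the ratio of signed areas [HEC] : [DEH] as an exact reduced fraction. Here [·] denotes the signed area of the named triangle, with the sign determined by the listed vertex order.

[HEC]:[DEH] = 11/6

Work in coordinates with W = (0, 0), U = (1, 0), D = (0, 1), C = (1, -3).
1. J is where the line through W parallel to DU meets line CU ⇒ J = (1, -1)
2. E lies on line JU with JE:EU = 1:4 ⇒ E = (1, -4/5)
3. H is the midpoint of WJ ⇒ H = (1/2, -1/2)
2·[HEC] = -11/10, 2·[DEH] = -3/5
[HEC]:[DEH] = -11/10:-3/5 = 11/6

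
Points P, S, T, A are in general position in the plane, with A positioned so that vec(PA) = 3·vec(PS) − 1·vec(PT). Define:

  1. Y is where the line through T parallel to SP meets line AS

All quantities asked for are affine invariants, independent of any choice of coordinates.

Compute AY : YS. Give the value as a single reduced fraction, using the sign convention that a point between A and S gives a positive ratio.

Work in coordinates with P = (0, 0), S = (1, 0), T = (0, 1), A = (3, -1).
1. Y is where the line through T parallel to SP meets line AS ⇒ Y = (-1, 1)
Y = A + t·(S−A) with t = 2, so AY:YS = t:(1−t) = 2:-1

AY:YS = -2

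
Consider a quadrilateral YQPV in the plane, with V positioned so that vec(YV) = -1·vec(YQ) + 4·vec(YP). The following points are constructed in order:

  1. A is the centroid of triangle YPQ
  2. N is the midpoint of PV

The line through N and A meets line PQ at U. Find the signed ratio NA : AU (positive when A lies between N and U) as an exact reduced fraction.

NA:AU = -4

Choose coordinates Y = (0, 0), Q = (1, 0), P = (0, 1), V = (-1, 4).
1. A is the centroid of triangle YPQ ⇒ A = (1/3, 1/3)
2. N is the midpoint of PV ⇒ N = (-1/2, 5/2)
line NA meets PQ at U = (1/8, 7/8)
A = N + t·(U−N) with t = 4/3, so NA:AU = 4/3:-1/3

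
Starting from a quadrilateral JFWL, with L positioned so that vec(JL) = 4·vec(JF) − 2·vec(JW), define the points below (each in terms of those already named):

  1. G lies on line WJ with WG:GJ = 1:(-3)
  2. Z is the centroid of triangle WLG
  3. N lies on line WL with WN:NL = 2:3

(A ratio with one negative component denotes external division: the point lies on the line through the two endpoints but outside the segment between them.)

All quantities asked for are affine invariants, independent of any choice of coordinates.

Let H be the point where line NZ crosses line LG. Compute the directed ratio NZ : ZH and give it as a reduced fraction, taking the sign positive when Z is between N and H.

Assign J = (0, 0), F = (1, 0), W = (0, 1), L = (4, -2) — the answer is frame-independent, so this choice is without loss of generality.
1. G lies on line WJ with WG:GJ = 1:(-3) ⇒ G = (0, 3/2)
2. Z is the centroid of triangle WLG ⇒ Z = (4/3, 1/6)
3. N lies on line WL with WN:NL = 2:3 ⇒ N = (8/5, -1/5)
line NZ meets LG at H = (1, 5/8)
Z = N + t·(H−N) with t = 4/9, so NZ:ZH = 4/9:5/9

NZ:ZH = 4/5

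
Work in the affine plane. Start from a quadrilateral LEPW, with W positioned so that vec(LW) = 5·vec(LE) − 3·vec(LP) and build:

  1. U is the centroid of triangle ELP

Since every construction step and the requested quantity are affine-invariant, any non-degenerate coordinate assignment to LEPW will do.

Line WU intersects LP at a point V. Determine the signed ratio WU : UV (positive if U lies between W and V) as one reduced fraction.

WU:UV = 14

Work in coordinates with L = (0, 0), E = (1, 0), P = (0, 1), W = (5, -3).
1. U is the centroid of triangle ELP ⇒ U = (1/3, 1/3)
line WU meets LP at V = (0, 4/7)
U = W + t·(V−W) with t = 14/15, so WU:UV = 14/15:1/15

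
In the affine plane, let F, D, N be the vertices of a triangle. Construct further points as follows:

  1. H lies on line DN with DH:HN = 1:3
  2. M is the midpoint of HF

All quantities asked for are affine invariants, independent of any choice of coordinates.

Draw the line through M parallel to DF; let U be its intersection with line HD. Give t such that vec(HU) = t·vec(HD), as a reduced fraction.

t = 1/2

Set F = (0, 0), D = (1, 0), N = (0, 1); any affine frame gives the same invariant.
1. H lies on line DN with DH:HN = 1:3 ⇒ H = (3/4, 1/4)
2. M is the midpoint of HF ⇒ M = (3/8, 1/8)
through M parallel to DF: direction (-1, 0); meets HD at U = (7/8, 1/8)
U = H + t·(D−H) with t = 1/2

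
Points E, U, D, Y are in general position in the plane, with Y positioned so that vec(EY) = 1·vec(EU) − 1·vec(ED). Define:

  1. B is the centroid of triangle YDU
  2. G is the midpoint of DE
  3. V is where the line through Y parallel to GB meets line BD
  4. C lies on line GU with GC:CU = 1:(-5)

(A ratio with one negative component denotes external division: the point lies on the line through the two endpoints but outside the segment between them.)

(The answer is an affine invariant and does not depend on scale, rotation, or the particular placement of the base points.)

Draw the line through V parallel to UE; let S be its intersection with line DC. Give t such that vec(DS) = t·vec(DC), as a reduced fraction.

t = 20/3

Work in coordinates with E = (0, 0), U = (1, 0), D = (0, 1), Y = (1, -1).
1. B is the centroid of triangle YDU ⇒ B = (2/3, 0)
2. G is the midpoint of DE ⇒ G = (0, 1/2)
3. V is where the line through Y parallel to GB meets line BD ⇒ V = (5/3, -3/2)
4. C lies on line GU with GC:CU = 1:(-5) ⇒ C = (-1/4, 5/8)
through V parallel to UE: direction (-1, 0); meets DC at S = (-5/3, -3/2)
S = D + t·(C−D) with t = 20/3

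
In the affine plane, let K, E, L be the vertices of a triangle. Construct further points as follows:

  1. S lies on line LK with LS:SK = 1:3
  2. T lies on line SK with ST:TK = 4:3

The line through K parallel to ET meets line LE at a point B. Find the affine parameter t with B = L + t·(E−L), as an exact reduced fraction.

t = 28/19

Work in coordinates with K = (0, 0), E = (1, 0), L = (0, 1).
1. S lies on line LK with LS:SK = 1:3 ⇒ S = (0, 3/4)
2. T lies on line SK with ST:TK = 4:3 ⇒ T = (0, 9/28)
through K parallel to ET: direction (-1, 9/28); meets LE at B = (28/19, -9/19)
B = L + t·(E−L) with t = 28/19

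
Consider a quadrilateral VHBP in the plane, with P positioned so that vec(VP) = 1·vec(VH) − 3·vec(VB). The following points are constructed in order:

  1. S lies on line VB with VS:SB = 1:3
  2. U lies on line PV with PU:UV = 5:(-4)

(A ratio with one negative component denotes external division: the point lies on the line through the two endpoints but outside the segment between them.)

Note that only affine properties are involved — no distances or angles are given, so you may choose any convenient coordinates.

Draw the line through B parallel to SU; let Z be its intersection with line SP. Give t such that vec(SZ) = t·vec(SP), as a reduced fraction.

t = -12/5

Work in coordinates with V = (0, 0), H = (1, 0), B = (0, 1), P = (1, -3).
1. S lies on line VB with VS:SB = 1:3 ⇒ S = (0, 1/4)
2. U lies on line PV with PU:UV = 5:(-4) ⇒ U = (-4, 12)
through B parallel to SU: direction (-4, 47/4); meets SP at Z = (-12/5, 161/20)
Z = S + t·(P−S) with t = -12/5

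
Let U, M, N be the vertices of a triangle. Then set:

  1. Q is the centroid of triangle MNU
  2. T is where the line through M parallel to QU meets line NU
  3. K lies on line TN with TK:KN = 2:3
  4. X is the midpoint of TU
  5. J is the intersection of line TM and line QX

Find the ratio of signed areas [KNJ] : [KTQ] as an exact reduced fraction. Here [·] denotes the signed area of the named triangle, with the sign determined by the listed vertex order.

Assign U = (0, 0), M = (1, 0), N = (0, 1) — the answer is frame-independent, so this choice is without loss of generality.
1. Q is the centroid of triangle MNU ⇒ Q = (1/3, 1/3)
2. T is where the line through M parallel to QU meets line NU ⇒ T = (0, -1)
3. K lies on line TN with TK:KN = 2:3 ⇒ K = (0, -1/5)
4. X is the midpoint of TU ⇒ X = (0, -1/2)
5. J is the intersection of line TM and line QX ⇒ J = (-1/3, -4/3)
2·[KNJ] = 2/5, 2·[KTQ] = 4/15
[KNJ]:[KTQ] = 2/5:4/15 = 3/2

[KNJ]:[KTQ] = 3/2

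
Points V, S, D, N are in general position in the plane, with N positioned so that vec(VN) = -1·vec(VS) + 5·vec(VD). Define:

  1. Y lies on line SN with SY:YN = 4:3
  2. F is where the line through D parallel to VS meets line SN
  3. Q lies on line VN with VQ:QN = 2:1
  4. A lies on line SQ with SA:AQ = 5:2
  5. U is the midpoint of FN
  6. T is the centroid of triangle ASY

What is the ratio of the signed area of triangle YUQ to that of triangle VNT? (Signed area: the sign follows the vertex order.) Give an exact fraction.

Assign V = (0, 0), S = (1, 0), D = (0, 1), N = (-1, 5) — the answer is frame-independent, so this choice is without loss of generality.
1. Y lies on line SN with SY:YN = 4:3 ⇒ Y = (-1/7, 20/7)
2. F is where the line through D parallel to VS meets line SN ⇒ F = (3/5, 1)
3. Q lies on line VN with VQ:QN = 2:1 ⇒ Q = (-2/3, 10/3)
4. A lies on line SQ with SA:AQ = 5:2 ⇒ A = (-4/21, 50/21)
5. U is the midpoint of FN ⇒ U = (-1/5, 3)
6. T is the centroid of triangle ASY ⇒ T = (2/9, 110/63)
2·[YUQ] = 1/21, 2·[VNT] = -20/7
[YUQ]:[VNT] = 1/21:-20/7 = -1/60

[YUQ]:[VNT] = -1/60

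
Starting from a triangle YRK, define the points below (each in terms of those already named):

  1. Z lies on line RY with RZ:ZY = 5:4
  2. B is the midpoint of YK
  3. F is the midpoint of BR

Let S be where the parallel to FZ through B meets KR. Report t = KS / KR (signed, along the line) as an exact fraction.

t = 1/11

Choose coordinates Y = (0, 0), R = (1, 0), K = (0, 1).
1. Z lies on line RY with RZ:ZY = 5:4 ⇒ Z = (4/9, 0)
2. B is the midpoint of YK ⇒ B = (0, 1/2)
3. F is the midpoint of BR ⇒ F = (1/2, 1/4)
through B parallel to FZ: direction (-1/18, -1/4); meets KR at S = (1/11, 10/11)
S = K + t·(R−K) with t = 1/11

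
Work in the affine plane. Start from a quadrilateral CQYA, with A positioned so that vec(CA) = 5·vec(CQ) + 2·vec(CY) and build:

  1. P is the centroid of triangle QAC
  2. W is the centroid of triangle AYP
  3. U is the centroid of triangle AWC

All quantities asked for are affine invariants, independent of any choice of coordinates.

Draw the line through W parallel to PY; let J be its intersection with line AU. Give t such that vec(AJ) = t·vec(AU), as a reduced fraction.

t = 66/73

Assign C = (0, 0), Q = (1, 0), Y = (0, 1), A = (5, 2) — the answer is frame-independent, so this choice is without loss of generality.
1. P is the centroid of triangle QAC ⇒ P = (2, 2/3)
2. W is the centroid of triangle AYP ⇒ W = (7/3, 11/9)
3. U is the centroid of triangle AWC ⇒ U = (22/9, 29/27)
through W parallel to PY: direction (-2, 1/3); meets AU at J = (589/219, 764/657)
J = A + t·(U−A) with t = 66/73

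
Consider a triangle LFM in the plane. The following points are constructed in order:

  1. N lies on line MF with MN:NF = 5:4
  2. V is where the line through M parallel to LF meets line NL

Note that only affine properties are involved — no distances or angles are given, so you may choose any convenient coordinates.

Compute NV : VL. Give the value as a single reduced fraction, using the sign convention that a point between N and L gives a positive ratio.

Assign L = (0, 0), F = (1, 0), M = (0, 1) — the answer is frame-independent, so this choice is without loss of generality.
1. N lies on line MF with MN:NF = 5:4 ⇒ N = (5/9, 4/9)
2. V is where the line through M parallel to LF meets line NL ⇒ V = (5/4, 1)
V = N + t·(L−N) with t = -5/4, so NV:VL = t:(1−t) = -5/4:9/4

NV:VL = -5/9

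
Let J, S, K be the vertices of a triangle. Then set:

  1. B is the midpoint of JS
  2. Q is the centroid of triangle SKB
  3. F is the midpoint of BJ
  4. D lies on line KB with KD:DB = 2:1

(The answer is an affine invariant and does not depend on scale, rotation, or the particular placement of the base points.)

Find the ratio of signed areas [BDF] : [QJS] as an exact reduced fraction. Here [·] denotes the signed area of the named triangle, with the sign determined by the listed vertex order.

Assign J = (0, 0), S = (1, 0), K = (0, 1) — the answer is frame-independent, so this choice is without loss of generality.
1. B is the midpoint of JS ⇒ B = (1/2, 0)
2. Q is the centroid of triangle SKB ⇒ Q = (1/2, 1/3)
3. F is the midpoint of BJ ⇒ F = (1/4, 0)
4. D lies on line KB with KD:DB = 2:1 ⇒ D = (1/3, 1/3)
2·[BDF] = 1/12, 2·[QJS] = 1/3
[BDF]:[QJS] = 1/12:1/3 = 1/4

[BDF]:[QJS] = 1/4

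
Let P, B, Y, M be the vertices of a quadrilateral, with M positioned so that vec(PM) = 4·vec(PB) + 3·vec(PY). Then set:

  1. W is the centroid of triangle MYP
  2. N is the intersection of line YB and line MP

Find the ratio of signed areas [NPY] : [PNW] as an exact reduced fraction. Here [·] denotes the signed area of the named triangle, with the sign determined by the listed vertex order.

[NPY]:[PNW] = -3

Set P = (0, 0), B = (1, 0), Y = (0, 1), M = (4, 3); any affine frame gives the same invariant.
1. W is the centroid of triangle MYP ⇒ W = (4/3, 4/3)
2. N is the intersection of line YB and line MP ⇒ N = (4/7, 3/7)
2·[NPY] = -4/7, 2·[PNW] = 4/21
[NPY]:[PNW] = -4/7:4/21 = -3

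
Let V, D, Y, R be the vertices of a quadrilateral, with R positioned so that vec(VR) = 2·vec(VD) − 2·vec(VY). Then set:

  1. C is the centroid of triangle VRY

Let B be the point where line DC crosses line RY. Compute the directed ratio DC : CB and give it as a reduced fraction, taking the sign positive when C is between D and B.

DC:CB = -5/2

Assign V = (0, 0), D = (1, 0), Y = (0, 1), R = (2, -2) — the answer is frame-independent, so this choice is without loss of generality.
1. C is the centroid of triangle VRY ⇒ C = (2/3, -1/3)
line DC meets RY at B = (4/5, -1/5)
C = D + t·(B−D) with t = 5/3, so DC:CB = 5/3:-2/3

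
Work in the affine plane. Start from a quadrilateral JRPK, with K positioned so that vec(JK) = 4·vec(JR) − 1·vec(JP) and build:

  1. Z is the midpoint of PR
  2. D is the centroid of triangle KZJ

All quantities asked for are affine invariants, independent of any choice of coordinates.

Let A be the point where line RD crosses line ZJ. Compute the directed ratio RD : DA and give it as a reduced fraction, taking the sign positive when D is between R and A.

RD:DA = -2/5

Assign J = (0, 0), R = (1, 0), P = (0, 1), K = (4, -1) — the answer is frame-independent, so this choice is without loss of generality.
1. Z is the midpoint of PR ⇒ Z = (1/2, 1/2)
2. D is the centroid of triangle KZJ ⇒ D = (3/2, -1/6)
line RD meets ZJ at A = (1/4, 1/4)
D = R + t·(A−R) with t = -2/3, so RD:DA = -2/3:5/3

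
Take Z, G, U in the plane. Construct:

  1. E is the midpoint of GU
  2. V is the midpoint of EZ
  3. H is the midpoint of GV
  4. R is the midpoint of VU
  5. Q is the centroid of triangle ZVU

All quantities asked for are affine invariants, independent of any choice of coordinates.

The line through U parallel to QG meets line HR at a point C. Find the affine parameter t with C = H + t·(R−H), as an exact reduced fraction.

t = 13/6

Assign Z = (0, 0), G = (1, 0), U = (0, 1) — the answer is frame-independent, so this choice is without loss of generality.
1. E is the midpoint of GU ⇒ E = (1/2, 1/2)
2. V is the midpoint of EZ ⇒ V = (1/4, 1/4)
3. H is the midpoint of GV ⇒ H = (5/8, 1/8)
4. R is the midpoint of VU ⇒ R = (1/8, 5/8)
5. Q is the centroid of triangle ZVU ⇒ Q = (1/12, 5/12)
through U parallel to QG: direction (11/12, -5/12); meets HR at C = (-11/24, 29/24)
C = H + t·(R−H) with t = 13/6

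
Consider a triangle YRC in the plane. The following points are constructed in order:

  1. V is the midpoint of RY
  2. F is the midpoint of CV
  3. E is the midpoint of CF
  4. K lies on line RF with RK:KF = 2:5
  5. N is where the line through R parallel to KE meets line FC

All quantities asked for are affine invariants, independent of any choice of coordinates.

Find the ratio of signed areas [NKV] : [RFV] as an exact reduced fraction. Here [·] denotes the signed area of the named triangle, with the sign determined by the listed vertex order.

[NKV]:[RFV] = -17/14

Work in coordinates with Y = (0, 0), R = (1, 0), C = (0, 1).
1. V is the midpoint of RY ⇒ V = (1/2, 0)
2. F is the midpoint of CV ⇒ F = (1/4, 1/2)
3. E is the midpoint of CF ⇒ E = (1/8, 3/4)
4. K lies on line RF with RK:KF = 2:5 ⇒ K = (11/14, 1/7)
5. N is where the line through R parallel to KE meets line FC ⇒ N = (3/40, 17/20)
2·[NKV] = -17/56, 2·[RFV] = 1/4
[NKV]:[RFV] = -17/56:1/4 = -17/14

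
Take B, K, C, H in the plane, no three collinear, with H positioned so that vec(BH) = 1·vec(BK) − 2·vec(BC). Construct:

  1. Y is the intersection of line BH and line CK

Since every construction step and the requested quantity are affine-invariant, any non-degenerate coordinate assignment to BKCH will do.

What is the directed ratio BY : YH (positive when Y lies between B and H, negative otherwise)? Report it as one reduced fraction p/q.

Choose coordinates B = (0, 0), K = (1, 0), C = (0, 1), H = (1, -2).
1. Y is the intersection of line BH and line CK ⇒ Y = (-1, 2)
Y = B + t·(H−B) with t = -1, so BY:YH = t:(1−t) = -1:2

BY:YH = -1/2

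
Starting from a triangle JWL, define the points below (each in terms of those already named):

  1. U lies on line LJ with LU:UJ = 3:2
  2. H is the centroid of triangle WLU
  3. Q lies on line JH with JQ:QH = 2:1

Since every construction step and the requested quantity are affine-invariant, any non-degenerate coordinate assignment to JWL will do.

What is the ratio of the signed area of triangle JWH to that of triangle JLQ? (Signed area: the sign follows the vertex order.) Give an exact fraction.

Work in coordinates with J = (0, 0), W = (1, 0), L = (0, 1).
1. U lies on line LJ with LU:UJ = 3:2 ⇒ U = (0, 2/5)
2. H is the centroid of triangle WLU ⇒ H = (1/3, 7/15)
3. Q lies on line JH with JQ:QH = 2:1 ⇒ Q = (2/9, 14/45)
2·[JWH] = 7/15, 2·[JLQ] = -2/9
[JWH]:[JLQ] = 7/15:-2/9 = -21/10

[JWH]:[JLQ] = -21/10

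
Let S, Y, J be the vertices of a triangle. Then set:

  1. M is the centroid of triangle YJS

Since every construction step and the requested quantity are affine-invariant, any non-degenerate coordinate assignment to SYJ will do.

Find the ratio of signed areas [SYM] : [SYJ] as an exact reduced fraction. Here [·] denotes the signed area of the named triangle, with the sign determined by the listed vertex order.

Work in coordinates with S = (0, 0), Y = (1, 0), J = (0, 1).
1. M is the centroid of triangle YJS ⇒ M = (1/3, 1/3)
2·[SYM] = 1/3, 2·[SYJ] = 1
[SYM]:[SYJ] = 1/3:1 = 1/3

[SYM]:[SYJ] = 1/3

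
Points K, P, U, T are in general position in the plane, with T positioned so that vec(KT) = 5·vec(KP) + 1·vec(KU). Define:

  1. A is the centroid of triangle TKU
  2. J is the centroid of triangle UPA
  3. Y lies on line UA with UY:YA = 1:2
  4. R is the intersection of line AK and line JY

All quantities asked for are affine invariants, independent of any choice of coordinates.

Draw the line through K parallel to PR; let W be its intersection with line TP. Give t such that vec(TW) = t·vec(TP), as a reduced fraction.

Choose coordinates K = (0, 0), P = (1, 0), U = (0, 1), T = (5, 1).
1. A is the centroid of triangle TKU ⇒ A = (5/3, 2/3)
2. J is the centroid of triangle UPA ⇒ J = (8/9, 5/9)
3. Y lies on line UA with UY:YA = 1:2 ⇒ Y = (5/9, 8/9)
4. R is the intersection of line AK and line JY ⇒ R = (65/63, 26/63)
through K parallel to PR: direction (2/63, 26/63); meets TP at W = (-1/51, -13/51)
W = T + t·(P−T) with t = 64/51

t = 64/51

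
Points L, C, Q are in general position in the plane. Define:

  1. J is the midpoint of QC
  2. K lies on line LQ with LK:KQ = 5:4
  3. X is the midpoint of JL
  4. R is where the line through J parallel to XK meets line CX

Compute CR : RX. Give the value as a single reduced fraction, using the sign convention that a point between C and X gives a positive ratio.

Work in coordinates with L = (0, 0), C = (1, 0), Q = (0, 1).
1. J is the midpoint of QC ⇒ J = (1/2, 1/2)
2. K lies on line LQ with LK:KQ = 5:4 ⇒ K = (0, 5/9)
3. X is the midpoint of JL ⇒ X = (1/4, 1/4)
4. R is where the line through J parallel to XK meets line CX ⇒ R = (7/8, 1/24)
R = C + t·(X−C) with t = 1/6, so CR:RX = t:(1−t) = 1/6:5/6

CR:RX = 1/5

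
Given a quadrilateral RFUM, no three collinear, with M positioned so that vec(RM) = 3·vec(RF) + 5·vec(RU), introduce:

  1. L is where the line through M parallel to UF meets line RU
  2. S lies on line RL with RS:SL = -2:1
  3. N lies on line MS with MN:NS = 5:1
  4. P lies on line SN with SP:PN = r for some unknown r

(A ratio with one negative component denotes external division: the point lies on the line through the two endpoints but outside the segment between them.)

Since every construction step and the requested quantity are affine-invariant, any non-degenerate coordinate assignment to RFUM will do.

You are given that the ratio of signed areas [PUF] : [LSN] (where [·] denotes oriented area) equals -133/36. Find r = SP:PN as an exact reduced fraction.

Set R = (0, 0), F = (1, 0), U = (0, 1), M = (3, 5); any affine frame gives the same invariant.
1. L is where the line through M parallel to UF meets line RU ⇒ L = (0, 8)
2. S lies on line RL with RS:SL = -2:1 ⇒ S = (0, 16)
3. N lies on line MS with MN:NS = 5:1 ⇒ N = (1/2, 85/6)
4. With SP:PN = r, write λ = r/(r+1) so P = S + λ·(N−S); P is affine-linear in λ
Every point depending on P is an affine combination of P and λ-independent points, so each such coordinate is linear in λ; the λ² term in each signed area is a multiple of (N−S)×(N−S) = 0, so 2·[PUF] and 2·[LSN] are each linear in λ. Evaluating at λ=0 and λ=1:
  2·[PUF] = -4/3·λ + 15,   2·[LSN] = -4
So [PUF]:[LSN] = (-4/3·λ + 15) / (-4). Setting this equal to -133/36:
  -4/3·λ + 15 = -133/36·(-4)  ⇒  λ = 1/6
Then r = λ/(1−λ) = (1/6)/(5/6) = 1/5. Check: with r = 1/5, P = (1/12, 565/36) and [PUF]:[LSN] = -133/36 as required.

r = 1/5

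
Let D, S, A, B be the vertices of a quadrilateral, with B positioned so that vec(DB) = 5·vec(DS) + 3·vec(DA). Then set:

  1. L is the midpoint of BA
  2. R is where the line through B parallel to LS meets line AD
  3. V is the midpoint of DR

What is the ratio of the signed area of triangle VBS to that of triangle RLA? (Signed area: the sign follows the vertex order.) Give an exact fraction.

Work in coordinates with D = (0, 0), S = (1, 0), A = (0, 1), B = (5, 3).
1. L is the midpoint of BA ⇒ L = (5/2, 2)
2. R is where the line through B parallel to LS meets line AD ⇒ R = (0, -11/3)
3. V is the midpoint of DR ⇒ V = (0, -11/6)
2·[VBS] = 13/3, 2·[RLA] = 35/3
[VBS]:[RLA] = 13/3:35/3 = 13/35

[VBS]:[RLA] = 13/35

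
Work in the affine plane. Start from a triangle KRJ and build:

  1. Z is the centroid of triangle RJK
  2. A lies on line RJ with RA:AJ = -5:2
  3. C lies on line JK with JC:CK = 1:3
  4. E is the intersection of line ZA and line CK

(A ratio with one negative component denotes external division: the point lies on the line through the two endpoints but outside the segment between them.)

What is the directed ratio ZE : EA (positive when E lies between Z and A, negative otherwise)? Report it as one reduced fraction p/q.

Choose coordinates K = (0, 0), R = (1, 0), J = (0, 1).
1. Z is the centroid of triangle RJK ⇒ Z = (1/3, 1/3)
2. A lies on line RJ with RA:AJ = -5:2 ⇒ A = (-2/3, 5/3)
3. C lies on line JK with JC:CK = 1:3 ⇒ C = (0, 3/4)
4. E is the intersection of line ZA and line CK ⇒ E = (0, 7/9)
E = Z + t·(A−Z) with t = 1/3, so ZE:EA = t:(1−t) = 1/3:2/3

ZE:EA = 1/2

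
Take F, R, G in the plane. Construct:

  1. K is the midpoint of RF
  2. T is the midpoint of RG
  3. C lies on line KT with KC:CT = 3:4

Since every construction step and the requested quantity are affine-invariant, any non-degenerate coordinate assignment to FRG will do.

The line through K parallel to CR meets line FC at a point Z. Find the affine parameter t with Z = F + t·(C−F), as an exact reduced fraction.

t = 1/2

Choose coordinates F = (0, 0), R = (1, 0), G = (0, 1).
1. K is the midpoint of RF ⇒ K = (1/2, 0)
2. T is the midpoint of RG ⇒ T = (1/2, 1/2)
3. C lies on line KT with KC:CT = 3:4 ⇒ C = (1/2, 3/14)
through K parallel to CR: direction (1/2, -3/14); meets FC at Z = (1/4, 3/28)
Z = F + t·(C−F) with t = 1/2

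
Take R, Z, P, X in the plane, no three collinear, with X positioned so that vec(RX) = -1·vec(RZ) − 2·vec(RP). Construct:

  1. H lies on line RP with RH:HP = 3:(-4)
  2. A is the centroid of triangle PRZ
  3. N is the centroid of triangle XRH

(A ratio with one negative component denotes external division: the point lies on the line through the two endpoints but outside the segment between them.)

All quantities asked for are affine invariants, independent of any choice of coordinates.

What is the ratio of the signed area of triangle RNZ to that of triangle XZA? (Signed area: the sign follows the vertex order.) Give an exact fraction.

[RNZ]:[XZA] = 5/6

Choose coordinates R = (0, 0), Z = (1, 0), P = (0, 1), X = (-1, -2).
1. H lies on line RP with RH:HP = 3:(-4) ⇒ H = (0, -3)
2. A is the centroid of triangle PRZ ⇒ A = (1/3, 1/3)
3. N is the centroid of triangle XRH ⇒ N = (-1/3, -5/3)
2·[RNZ] = 5/3, 2·[XZA] = 2
[RNZ]:[XZA] = 5/3:2 = 5/6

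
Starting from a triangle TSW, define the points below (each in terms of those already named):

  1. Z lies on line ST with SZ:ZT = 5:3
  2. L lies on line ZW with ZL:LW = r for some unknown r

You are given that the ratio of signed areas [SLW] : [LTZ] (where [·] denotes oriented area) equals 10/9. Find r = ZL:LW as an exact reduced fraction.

Assign T = (0, 0), S = (1, 0), W = (0, 1) — the answer is frame-independent, so this choice is without loss of generality.
1. Z lies on line ST with SZ:ZT = 5:3 ⇒ Z = (3/8, 0)
2. With ZL:LW = r, write λ = r/(r+1) so L = Z + λ·(W−Z); L is affine-linear in λ
Every point depending on L is an affine combination of L and λ-independent points, so each such coordinate is linear in λ; the λ² term in each signed area is a multiple of (W−Z)×(W−Z) = 0, so 2·[SLW] and 2·[LTZ] are each linear in λ. Evaluating at λ=0 and λ=1:
  2·[SLW] = 5/8·λ − 5/8,   2·[LTZ] = 3/8·λ
So [SLW]:[LTZ] = (5/8·λ − 5/8) / (3/8·λ). Setting this equal to 10/9:
  5/8·λ − 5/8 = 10/9·(3/8·λ)  ⇒  λ = 3
Then r = λ/(1−λ) = (3)/(-2) = -3/2. Check: with r = -3/2, L = (-3/4, 3) and [SLW]:[LTZ] = 10/9 as required.

r = -3/2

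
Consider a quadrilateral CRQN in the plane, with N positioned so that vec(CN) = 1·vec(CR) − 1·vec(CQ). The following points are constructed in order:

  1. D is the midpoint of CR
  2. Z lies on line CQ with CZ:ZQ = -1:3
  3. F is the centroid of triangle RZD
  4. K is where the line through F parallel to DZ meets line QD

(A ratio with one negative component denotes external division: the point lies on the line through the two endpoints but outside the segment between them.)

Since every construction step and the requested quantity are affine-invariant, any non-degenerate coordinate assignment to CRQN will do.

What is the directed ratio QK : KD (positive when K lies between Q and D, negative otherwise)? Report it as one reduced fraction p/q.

Work in coordinates with C = (0, 0), R = (1, 0), Q = (0, 1), N = (1, -1).
1. D is the midpoint of CR ⇒ D = (1/2, 0)
2. Z lies on line CQ with CZ:ZQ = -1:3 ⇒ Z = (0, -1/2)
3. F is the centroid of triangle RZD ⇒ F = (1/2, -1/6)
4. K is where the line through F parallel to DZ meets line QD ⇒ K = (5/9, -1/9)
K = Q + t·(D−Q) with t = 10/9, so QK:KD = t:(1−t) = 10/9:-1/9

QK:KD = -10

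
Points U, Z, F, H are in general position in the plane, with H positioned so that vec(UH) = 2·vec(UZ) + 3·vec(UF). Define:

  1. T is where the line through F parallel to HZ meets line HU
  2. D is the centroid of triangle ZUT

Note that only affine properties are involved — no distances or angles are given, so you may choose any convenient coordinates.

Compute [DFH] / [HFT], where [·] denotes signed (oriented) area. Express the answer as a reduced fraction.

Work in coordinates with U = (0, 0), Z = (1, 0), F = (0, 1), H = (2, 3).
1. T is where the line through F parallel to HZ meets line HU ⇒ T = (-2/3, -1)
2. D is the centroid of triangle ZUT ⇒ D = (1/9, -1/3)
2·[DFH] = -26/9, 2·[HFT] = 8/3
[DFH]:[HFT] = -26/9:8/3 = -13/12

[DFH]:[HFT] = -13/12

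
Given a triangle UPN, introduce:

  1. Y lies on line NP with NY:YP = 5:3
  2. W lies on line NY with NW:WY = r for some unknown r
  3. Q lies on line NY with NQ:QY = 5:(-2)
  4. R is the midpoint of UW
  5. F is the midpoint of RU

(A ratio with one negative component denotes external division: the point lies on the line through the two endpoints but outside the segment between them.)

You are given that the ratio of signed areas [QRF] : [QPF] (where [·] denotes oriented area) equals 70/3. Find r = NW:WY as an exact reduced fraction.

Work in coordinates with U = (0, 0), P = (1, 0), N = (0, 1).
1. Y lies on line NP with NY:YP = 5:3 ⇒ Y = (5/8, 3/8)
2. With NW:WY = r, write λ = r/(r+1) so W = N + λ·(Y−N); W is affine-linear in λ
3. Q lies on line NY with NQ:QY = 5:(-2) ⇒ Q = (25/24, -1/24)
4. R is the midpoint of UW ⇒ R is an affine combination of earlier points and hence also affine-linear in λ
5. F is the midpoint of RU ⇒ F is an affine combination of earlier points and hence also affine-linear in λ
Every point depending on W is an affine combination of W and λ-independent points, so each such coordinate is linear in λ; the λ² term in each signed area is a multiple of (Y−N)×(Y−N) = 0, so 2·[QRF] and 2·[QPF] are each linear in λ. Evaluating at λ=0 and λ=1:
  2·[QRF] = -5/32·λ + 25/96,   2·[QPF] = 1/32
So [QRF]:[QPF] = (-5/32·λ + 25/96) / (1/32). Setting this equal to 70/3:
  -5/32·λ + 25/96 = 70/3·(1/32)  ⇒  λ = -3
Then r = λ/(1−λ) = (-3)/(4) = -3/4. Check: with r = -3/4, W = (-15/8, 23/8) and [QRF]:[QPF] = 70/3 as required.

r = -3/4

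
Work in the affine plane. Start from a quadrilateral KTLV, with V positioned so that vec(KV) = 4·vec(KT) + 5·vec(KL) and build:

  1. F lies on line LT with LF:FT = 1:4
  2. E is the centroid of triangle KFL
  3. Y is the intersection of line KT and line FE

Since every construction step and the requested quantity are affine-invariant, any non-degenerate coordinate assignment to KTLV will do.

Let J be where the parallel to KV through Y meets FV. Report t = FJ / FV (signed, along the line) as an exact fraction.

t = 8/33

Assign K = (0, 0), T = (1, 0), L = (0, 1), V = (4, 5) — the answer is frame-independent, so this choice is without loss of generality.
1. F lies on line LT with LF:FT = 1:4 ⇒ F = (1/5, 4/5)
2. E is the centroid of triangle KFL ⇒ E = (1/15, 3/5)
3. Y is the intersection of line KT and line FE ⇒ Y = (-1/3, 0)
through Y parallel to KV: direction (4, 5); meets FV at J = (37/33, 20/11)
J = F + t·(V−F) with t = 8/33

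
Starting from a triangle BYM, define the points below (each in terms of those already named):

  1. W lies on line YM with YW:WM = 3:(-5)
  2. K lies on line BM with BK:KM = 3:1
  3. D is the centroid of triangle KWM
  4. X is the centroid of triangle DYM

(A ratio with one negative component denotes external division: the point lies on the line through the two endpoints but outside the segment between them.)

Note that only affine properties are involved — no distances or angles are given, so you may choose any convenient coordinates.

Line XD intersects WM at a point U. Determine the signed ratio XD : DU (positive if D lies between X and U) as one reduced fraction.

Choose coordinates B = (0, 0), Y = (1, 0), M = (0, 1).
1. W lies on line YM with YW:WM = 3:(-5) ⇒ W = (5/2, -3/2)
2. K lies on line BM with BK:KM = 3:1 ⇒ K = (0, 3/4)
3. D is the centroid of triangle KWM ⇒ D = (5/6, 1/12)
4. X is the centroid of triangle DYM ⇒ X = (11/18, 13/36)
line XD meets WM at U = (1/2, 1/2)
D = X + t·(U−X) with t = -2, so XD:DU = -2:3

XD:DU = -2/3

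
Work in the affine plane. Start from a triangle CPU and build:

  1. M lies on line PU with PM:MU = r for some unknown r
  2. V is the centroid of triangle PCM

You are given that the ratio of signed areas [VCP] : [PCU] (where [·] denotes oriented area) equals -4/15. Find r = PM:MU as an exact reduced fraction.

Work in coordinates with C = (0, 0), P = (1, 0), U = (0, 1).
1. With PM:MU = r, write λ = r/(r+1) so M = P + λ·(U−P); M is affine-linear in λ
2. V is the centroid of triangle PCM ⇒ V is an affine combination of earlier points and hence also affine-linear in λ
Every point depending on M is an affine combination of M and λ-independent points, so each such coordinate is linear in λ; the λ² term in each signed area is a multiple of (U−P)×(U−P) = 0, so 2·[VCP] and 2·[PCU] are each linear in λ. Evaluating at λ=0 and λ=1:
  2·[VCP] = 1/3·λ,   2·[PCU] = -1
So [VCP]:[PCU] = (1/3·λ) / (-1). Setting this equal to -4/15:
  1/3·λ = -4/15·(-1)  ⇒  λ = 4/5
Then r = λ/(1−λ) = (4/5)/(1/5) = 4. Check: with r = 4, M = (1/5, 4/5) and [VCP]:[PCU] = -4/15 as required.

r = 4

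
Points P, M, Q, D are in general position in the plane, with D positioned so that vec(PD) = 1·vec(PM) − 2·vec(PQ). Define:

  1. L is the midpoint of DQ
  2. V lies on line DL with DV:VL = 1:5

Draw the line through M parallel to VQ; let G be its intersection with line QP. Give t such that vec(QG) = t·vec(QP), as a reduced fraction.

Choose coordinates P = (0, 0), M = (1, 0), Q = (0, 1), D = (1, -2).
1. L is the midpoint of DQ ⇒ L = (1/2, -1/2)
2. V lies on line DL with DV:VL = 1:5 ⇒ V = (11/12, -7/4)
through M parallel to VQ: direction (-11/12, 11/4); meets QP at G = (0, 3)
G = Q + t·(P−Q) with t = -2

t = -2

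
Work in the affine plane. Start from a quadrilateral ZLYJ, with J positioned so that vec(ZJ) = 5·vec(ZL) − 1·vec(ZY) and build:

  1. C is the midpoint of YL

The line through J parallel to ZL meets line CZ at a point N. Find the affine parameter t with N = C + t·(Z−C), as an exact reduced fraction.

t = 3

Choose coordinates Z = (0, 0), L = (1, 0), Y = (0, 1), J = (5, -1).
1. C is the midpoint of YL ⇒ C = (1/2, 1/2)
through J parallel to ZL: direction (1, 0); meets CZ at N = (-1, -1)
N = C + t·(Z−C) with t = 3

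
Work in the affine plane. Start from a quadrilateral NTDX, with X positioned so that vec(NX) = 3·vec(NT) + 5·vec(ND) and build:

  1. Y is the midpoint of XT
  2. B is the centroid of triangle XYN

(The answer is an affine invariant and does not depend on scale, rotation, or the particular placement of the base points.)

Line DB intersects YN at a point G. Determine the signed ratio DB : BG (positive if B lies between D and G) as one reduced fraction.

DB:BG = 7/5

Choose coordinates N = (0, 0), T = (1, 0), D = (0, 1), X = (3, 5).
1. Y is the midpoint of XT ⇒ Y = (2, 5/2)
2. B is the centroid of triangle XYN ⇒ B = (5/3, 5/2)
line DB meets YN at G = (20/7, 25/7)
B = D + t·(G−D) with t = 7/12, so DB:BG = 7/12:5/12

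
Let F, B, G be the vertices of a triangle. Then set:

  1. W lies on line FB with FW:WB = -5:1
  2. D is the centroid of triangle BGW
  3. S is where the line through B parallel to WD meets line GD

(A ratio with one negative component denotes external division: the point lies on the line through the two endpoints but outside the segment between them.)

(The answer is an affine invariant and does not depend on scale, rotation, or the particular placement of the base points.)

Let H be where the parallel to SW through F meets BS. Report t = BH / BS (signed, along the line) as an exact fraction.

Set F = (0, 0), B = (1, 0), G = (0, 1); any affine frame gives the same invariant.
1. W lies on line FB with FW:WB = -5:1 ⇒ W = (5/4, 0)
2. D is the centroid of triangle BGW ⇒ D = (3/4, 1/3)
3. S is where the line through B parallel to WD meets line GD ⇒ S = (3/2, -1/3)
through F parallel to SW: direction (-1/4, 1/3); meets BS at H = (-1, 4/3)
H = B + t·(S−B) with t = -4

t = -4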